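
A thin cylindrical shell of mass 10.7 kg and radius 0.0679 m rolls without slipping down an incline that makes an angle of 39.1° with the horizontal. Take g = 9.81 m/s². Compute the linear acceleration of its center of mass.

a ≈ 3.09 m/s²

Translation along the incline: Mg sinθ − f = Ma.
Rotation about the center: fR = Iα with I = MR². No-slip gives a = αR, so f = (I/R²)a = M a.
Substituting: Mg sinθ = (1 + 1.000)Ma, so a = g sinθ/(1 + 1.000) = (9.81) sin 39.1° / 2.000 = 3.093 m/s².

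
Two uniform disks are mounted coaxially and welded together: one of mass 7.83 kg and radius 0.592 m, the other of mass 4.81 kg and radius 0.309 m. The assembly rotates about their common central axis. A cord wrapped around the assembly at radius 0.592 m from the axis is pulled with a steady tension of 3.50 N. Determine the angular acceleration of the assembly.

I = ½M₁R₁² + ½M₂R₂² = ½(7.83)(0.592)² + ½(4.81)(0.309)² = 1.602 kg·m².
τ = F r = (3.50)(0.592) = 2.072 N·m.
α = τ/I = 2.072/1.602 = 1.294 rad/s².

α ≈ 1.29 rad/s²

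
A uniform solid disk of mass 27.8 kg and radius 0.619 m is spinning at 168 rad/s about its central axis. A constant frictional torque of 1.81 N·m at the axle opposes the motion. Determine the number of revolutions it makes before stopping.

I = ½MR² = (1/2)(27.8)(0.619)² = 5.326 kg·m².
The net torque has magnitude 1.81 N·m, opposing ω.
|α| = τ/I = 1.810/5.326 = 0.3398 rad/s² (deceleration).
ω² = ω₀² − 2|α|θ with ω = 0 ⇒ θ = ω₀²/(2|α|) = 41520 rad = 6609 rev.

≈ 6610 revolutions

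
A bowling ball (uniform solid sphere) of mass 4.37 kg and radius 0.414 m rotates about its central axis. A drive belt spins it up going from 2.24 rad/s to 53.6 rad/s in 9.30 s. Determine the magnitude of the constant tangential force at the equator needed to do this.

F ≈ 4.00 N

I = (2/5)MR² = (2/5)(4.37)(0.414)² = 0.2996 kg·m².
α = Δω/Δt = (53.6 − 2.24)/9.30 = 5.523 rad/s².
The required torque is τ = Iα = (0.2996)(5.523) = 1.655 N·m.
A tangential force at the equator gives τ = FR, so F = τ/R = 1.655/0.414 = 3.997 N.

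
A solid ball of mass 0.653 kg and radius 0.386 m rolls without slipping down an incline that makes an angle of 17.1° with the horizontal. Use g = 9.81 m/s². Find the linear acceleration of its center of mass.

Translation along the incline: Mg sinθ − f = Ma.
Rotation about the center: fR = Iα with I = (2/5)MR². No-slip gives a = αR, so f = (I/R²)a = (2/5)M a.
Substituting: Mg sinθ = (1 + 0.4000)Ma, so a = g sinθ/(1 + 0.4000) = (9.81) sin 17.1° / 1.400 = 2.060 m/s².

a ≈ 2.06 m/s²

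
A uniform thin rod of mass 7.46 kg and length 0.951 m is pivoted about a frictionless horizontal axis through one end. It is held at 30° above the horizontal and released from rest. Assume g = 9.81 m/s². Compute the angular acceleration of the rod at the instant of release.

α ≈ 13.4 rad/s²

About the pivot, I = (1/3)ML² = (1/3)(7.46)(0.951)² = 2.249 kg·m².
The weight acts at the center, a distance L/2 = 0.4755 m from the pivot; τ = Mg(L/2) cos 30° = 30.14 N·m.
α = τ/I = 30.14/2.249 = 13.40 rad/s².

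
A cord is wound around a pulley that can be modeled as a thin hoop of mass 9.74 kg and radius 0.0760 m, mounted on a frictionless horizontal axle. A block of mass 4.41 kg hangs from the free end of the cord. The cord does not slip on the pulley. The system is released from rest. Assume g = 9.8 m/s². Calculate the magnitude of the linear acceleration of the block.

a ≈ 3.05 m/s²

I = MR² = (9.74)(0.0760)² = 0.05626 kg·m².
Block: mg − T = ma. Pulley: TR = Iα. No-slip: a = αR, so T = (I/R²)a = 9.740·a.
Then mg = (m + 9.740)a, so a = (4.41)(9.8)/(4.41 + 9.740) = 3.054 m/s².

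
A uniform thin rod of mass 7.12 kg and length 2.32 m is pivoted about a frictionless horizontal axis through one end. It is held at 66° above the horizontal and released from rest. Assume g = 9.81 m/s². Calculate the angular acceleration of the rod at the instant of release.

About the pivot, I = (1/3)ML² = (1/3)(7.12)(2.32)² = 12.77 kg·m².
The weight acts at the center, a distance L/2 = 1.160 m from the pivot; τ = Mg(L/2) cos 66° = 32.95 N·m.
α = τ/I = 32.95/12.77 = 2.580 rad/s².
(Equivalently α = (3g/(2L)) cos 66° = 2.580 rad/s².)

α ≈ 2.58 rad/s²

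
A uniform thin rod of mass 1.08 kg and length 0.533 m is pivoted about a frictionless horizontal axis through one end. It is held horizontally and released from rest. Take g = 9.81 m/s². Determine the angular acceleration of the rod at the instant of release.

About the pivot, I = (1/3)ML² = (1/3)(1.08)(0.533)² = 0.1023 kg·m².
The weight acts at the center, a distance L/2 = 0.2665 m from the pivot; τ = Mg(L/2) = 2.824 N·m.
α = τ/I = 2.824/0.1023 = 27.61 rad/s².
(Equivalently α = (3g/(2L)) = 27.61 rad/s².)

α ≈ 27.6 rad/s²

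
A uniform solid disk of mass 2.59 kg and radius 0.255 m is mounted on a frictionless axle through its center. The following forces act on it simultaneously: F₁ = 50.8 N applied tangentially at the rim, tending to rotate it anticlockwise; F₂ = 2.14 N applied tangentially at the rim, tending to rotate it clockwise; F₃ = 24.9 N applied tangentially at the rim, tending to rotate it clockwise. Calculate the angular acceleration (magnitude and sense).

α ≈ 72.0 rad/s², anticlockwise

I = ½MR² = (1/2)(2.59)(0.255)² = 0.08421 kg·m².
Taking anticlockwise as positive: τ₁ = +(50.8)(0.255) = +12.95 N·m; τ₂ = −(2.14)(0.255) = −0.5457 N·m; τ₃ = −(24.9)(0.255) = −6.349 N·m.
Net torque τ = 6.059 N·m.
α = τ/I = 6.059/0.08421 = 71.95 rad/s².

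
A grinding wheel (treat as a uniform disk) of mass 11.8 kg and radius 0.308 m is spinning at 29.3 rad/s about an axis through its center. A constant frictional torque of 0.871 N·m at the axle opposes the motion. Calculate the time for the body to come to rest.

I = ½MR² = (1/2)(11.8)(0.308)² = 0.5597 kg·m².
The net torque has magnitude 0.871 N·m, opposing ω.
|α| = τ/I = 0.8710/0.5597 = 1.556 rad/s² (deceleration).
0 = ω₀ − |α|t ⇒ t = ω₀/|α| = 29.3/1.556 = 18.83 s.

t ≈ 18.8 s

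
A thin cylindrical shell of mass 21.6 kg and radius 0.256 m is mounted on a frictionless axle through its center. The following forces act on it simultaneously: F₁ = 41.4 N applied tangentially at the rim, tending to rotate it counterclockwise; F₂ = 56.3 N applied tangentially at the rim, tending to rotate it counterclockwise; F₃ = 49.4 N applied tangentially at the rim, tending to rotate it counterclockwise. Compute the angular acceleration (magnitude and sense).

α ≈ 26.6 rad/s², counterclockwise

I = MR² = (21.6)(0.256)² = 1.416 kg·m².
Taking counterclockwise as positive: τ₁ = +(41.4)(0.256) = +10.60 N·m; τ₂ = +(56.3)(0.256) = +14.41 N·m; τ₃ = +(49.4)(0.256) = +12.65 N·m.
Net torque τ = 37.66 N·m.
α = τ/I = 37.66/1.416 = 26.60 rad/s².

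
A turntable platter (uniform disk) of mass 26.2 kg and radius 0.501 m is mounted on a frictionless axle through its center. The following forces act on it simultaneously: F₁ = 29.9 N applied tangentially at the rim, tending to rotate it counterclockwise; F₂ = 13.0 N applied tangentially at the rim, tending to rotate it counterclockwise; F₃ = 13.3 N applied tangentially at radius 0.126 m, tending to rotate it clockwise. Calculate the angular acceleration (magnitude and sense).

I = ½MR² = (1/2)(26.2)(0.501)² = 3.288 kg·m².
Taking counterclockwise as positive: τ₁ = +(29.9)(0.501) = +14.98 N·m; τ₂ = +(13.0)(0.501) = +6.513 N·m; τ₃ = −(13.3)(0.126) = −1.676 N·m.
Net torque τ = 19.82 N·m.
α = τ/I = 19.82/3.288 = 6.027 rad/s².

α ≈ 6.03 rad/s², counterclockwise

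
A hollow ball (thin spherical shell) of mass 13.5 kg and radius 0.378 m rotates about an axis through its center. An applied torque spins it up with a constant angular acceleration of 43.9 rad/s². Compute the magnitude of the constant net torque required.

τ ≈ 56.5 N·m

I = (2/3)MR² = (2/3)(13.5)(0.378)² = 1.286 kg·m².
τ = Iα = (1.286)(43.90) = 56.45 N·m.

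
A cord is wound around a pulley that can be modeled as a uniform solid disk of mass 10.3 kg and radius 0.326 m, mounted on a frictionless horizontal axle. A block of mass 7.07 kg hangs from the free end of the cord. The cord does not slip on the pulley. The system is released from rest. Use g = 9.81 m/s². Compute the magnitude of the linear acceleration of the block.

I = ½MR² = (1/2)(10.3)(0.326)² = 0.5473 kg·m².
Block: mg − T = ma. Pulley: TR = Iα. No-slip: a = αR, so T = (I/R²)a = 5.150·a.
Then mg = (m + 5.150)a, so a = (7.07)(9.81)/(7.07 + 5.150) = 5.676 m/s².

a ≈ 5.68 m/s²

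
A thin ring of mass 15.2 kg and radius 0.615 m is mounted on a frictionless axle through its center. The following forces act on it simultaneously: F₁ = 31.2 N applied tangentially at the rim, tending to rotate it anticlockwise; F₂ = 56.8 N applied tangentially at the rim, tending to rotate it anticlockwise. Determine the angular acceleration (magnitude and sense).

I = MR² = (15.2)(0.615)² = 5.749 kg·m².
Taking anticlockwise as positive: τ₁ = +(31.2)(0.615) = +19.19 N·m; τ₂ = +(56.8)(0.615) = +34.93 N·m.
Net torque τ = 54.12 N·m.
α = τ/I = 54.12/5.749 = 9.414 rad/s².

α ≈ 9.41 rad/s², anticlockwise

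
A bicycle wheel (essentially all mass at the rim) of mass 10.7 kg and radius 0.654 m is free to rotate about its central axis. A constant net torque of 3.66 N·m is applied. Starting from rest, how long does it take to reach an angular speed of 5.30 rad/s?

I = MR² = (10.7)(0.654)² = 4.577 kg·m².
α = τ/I = 3.66/4.577 = 0.7997 rad/s².
ω = αt ⇒ t = ω/α = 5.30/0.7997 = 6.627 s.

t ≈ 6.63 s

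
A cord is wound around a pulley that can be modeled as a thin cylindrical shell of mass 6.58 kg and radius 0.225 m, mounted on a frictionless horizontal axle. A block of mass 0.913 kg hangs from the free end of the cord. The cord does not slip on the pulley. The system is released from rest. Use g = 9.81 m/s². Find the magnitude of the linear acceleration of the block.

I = MR² = (6.58)(0.225)² = 0.3331 kg·m².
Block: mg − T = ma. Pulley: TR = Iα. No-slip: a = αR, so T = (I/R²)a = 6.580·a.
Then mg = (m + 6.580)a, so a = (0.913)(9.81)/(0.913 + 6.580) = 1.195 m/s².

a ≈ 1.20 m/s²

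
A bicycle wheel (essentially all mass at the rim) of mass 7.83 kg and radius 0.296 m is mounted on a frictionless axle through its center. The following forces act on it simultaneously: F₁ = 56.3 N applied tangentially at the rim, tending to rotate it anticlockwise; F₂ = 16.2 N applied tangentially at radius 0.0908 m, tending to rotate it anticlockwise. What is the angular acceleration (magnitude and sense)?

I = MR² = (7.83)(0.296)² = 0.6860 kg·m².
Taking anticlockwise as positive: τ₁ = +(56.3)(0.296) = +16.66 N·m; τ₂ = +(16.2)(0.0908) = +1.471 N·m.
Net torque τ = 18.14 N·m.
α = τ/I = 18.14/0.6860 = 26.44 rad/s².

α ≈ 26.4 rad/s², anticlockwise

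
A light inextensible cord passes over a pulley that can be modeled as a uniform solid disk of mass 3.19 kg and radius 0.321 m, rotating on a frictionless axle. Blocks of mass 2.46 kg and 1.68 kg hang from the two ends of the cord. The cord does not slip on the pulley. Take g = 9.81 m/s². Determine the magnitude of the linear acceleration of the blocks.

I = ½MR² = (1/2)(3.19)(0.321)² = 0.1644 kg·m².
Heavier block: m₁g − T₁ = m₁a. Lighter block: T₂ − m₂g = m₂a.
Pulley: (T₁ − T₂)R = Iα = I(a/R), so T₁ − T₂ = (I/R²)a = (1/2)M_p a = 1.595·a.
Adding the three: (m₁ − m₂)g = (m₁ + m₂ + 1.595)a, so a = (2.46 − 1.68)(9.81)/(2.46 + 1.68 + 1.595) = 1.334 m/s².

a ≈ 1.33 m/s²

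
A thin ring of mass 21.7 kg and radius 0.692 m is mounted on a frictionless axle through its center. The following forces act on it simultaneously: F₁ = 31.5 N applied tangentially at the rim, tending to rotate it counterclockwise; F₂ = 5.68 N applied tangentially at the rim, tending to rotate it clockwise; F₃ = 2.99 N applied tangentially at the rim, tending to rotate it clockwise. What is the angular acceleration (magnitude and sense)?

I = MR² = (21.7)(0.692)² = 10.39 kg·m².
Taking counterclockwise as positive: τ₁ = +(31.5)(0.692) = +21.80 N·m; τ₂ = −(5.68)(0.692) = −3.931 N·m; τ₃ = −(2.99)(0.692) = −2.069 N·m.
Net torque τ = 15.80 N·m.
α = τ/I = 15.80/10.39 = 1.520 rad/s².

α ≈ 1.52 rad/s², counterclockwise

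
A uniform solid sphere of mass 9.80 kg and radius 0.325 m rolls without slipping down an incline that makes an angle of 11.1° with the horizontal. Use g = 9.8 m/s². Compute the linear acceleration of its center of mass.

Translation along the incline: Mg sinθ − f = Ma.
Rotation about the center: fR = Iα with I = (2/5)MR². No-slip gives a = αR, so f = (I/R²)a = (2/5)M a.
Substituting: Mg sinθ = (1 + 0.4000)Ma, so a = g sinθ/(1 + 0.4000) = (9.8) sin 11.1° / 1.400 = 1.348 m/s².

a ≈ 1.35 m/s²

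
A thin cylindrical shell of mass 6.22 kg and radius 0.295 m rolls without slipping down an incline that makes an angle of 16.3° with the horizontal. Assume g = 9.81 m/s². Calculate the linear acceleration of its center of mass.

Translation along the incline: Mg sinθ − f = Ma.
Rotation about the center: fR = Iα with I = MR². No-slip gives a = αR, so f = (I/R²)a = M a.
Substituting: Mg sinθ = (1 + 1.000)Ma, so a = g sinθ/(1 + 1.000) = (9.81) sin 16.3° / 2.000 = 1.377 m/s².

a ≈ 1.38 m/s²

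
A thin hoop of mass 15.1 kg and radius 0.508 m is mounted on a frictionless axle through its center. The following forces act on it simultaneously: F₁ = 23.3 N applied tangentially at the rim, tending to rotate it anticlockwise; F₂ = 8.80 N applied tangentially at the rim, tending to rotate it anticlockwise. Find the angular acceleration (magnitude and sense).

I = MR² = (15.1)(0.508)² = 3.897 kg·m².
Taking anticlockwise as positive: τ₁ = +(23.3)(0.508) = +11.84 N·m; τ₂ = +(8.80)(0.508) = +4.470 N·m.
Net torque τ = 16.31 N·m.
α = τ/I = 16.31/3.897 = 4.185 rad/s².

α ≈ 4.18 rad/s², anticlockwise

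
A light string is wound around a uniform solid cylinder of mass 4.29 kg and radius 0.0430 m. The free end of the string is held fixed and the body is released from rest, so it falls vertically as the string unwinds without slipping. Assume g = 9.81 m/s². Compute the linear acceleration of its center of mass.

Translation: Mg − T = Ma. Rotation about the center: TR = Iα with I = ½MR².
With a = αR: T = (I/R²)a = (1/2)M a, so Mg = (1 + 0.5000)Ma.
a = g/(1 + 0.5000) = 9.81/1.500 = 6.540 m/s².

a ≈ 6.54 m/s²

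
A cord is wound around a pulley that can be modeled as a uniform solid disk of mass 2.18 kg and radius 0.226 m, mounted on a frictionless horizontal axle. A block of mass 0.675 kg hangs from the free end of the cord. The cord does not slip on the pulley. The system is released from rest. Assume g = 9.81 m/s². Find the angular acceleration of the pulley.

α ≈ 16.6 rad/s²

I = ½MR² = (1/2)(2.18)(0.226)² = 0.05567 kg·m².
Block: mg − T = ma. Pulley: TR = Iα. No-slip: a = αR, so T = (I/R²)a = 1.090·a.
Then mg = (m + 1.090)a, so a = (0.675)(9.81)/(0.675 + 1.090) = 3.752 m/s².
α = a/R = 3.752/0.226 = 16.60 rad/s².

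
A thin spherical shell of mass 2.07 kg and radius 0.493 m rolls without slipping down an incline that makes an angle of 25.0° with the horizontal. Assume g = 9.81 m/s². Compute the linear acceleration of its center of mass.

a ≈ 2.49 m/s²

Translation along the incline: Mg sinθ − f = Ma.
Rotation about the center: fR = Iα with I = (2/3)MR². No-slip gives a = αR, so f = (I/R²)a = (2/3)M a.
Substituting: Mg sinθ = (1 + 0.6667)Ma, so a = g sinθ/(1 + 0.6667) = (9.81) sin 25.0° / 1.667 = 2.488 m/s².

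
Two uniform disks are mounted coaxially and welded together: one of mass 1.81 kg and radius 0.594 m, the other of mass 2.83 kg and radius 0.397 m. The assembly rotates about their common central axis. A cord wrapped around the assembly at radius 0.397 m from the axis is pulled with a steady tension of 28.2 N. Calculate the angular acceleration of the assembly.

α ≈ 20.6 rad/s²

I = ½M₁R₁² + ½M₂R₂² = ½(1.81)(0.594)² + ½(2.83)(0.397)² = 0.5423 kg·m².
τ = F r = (28.2)(0.397) = 11.20 N·m.
α = τ/I = 11.20/0.5423 = 20.64 rad/s².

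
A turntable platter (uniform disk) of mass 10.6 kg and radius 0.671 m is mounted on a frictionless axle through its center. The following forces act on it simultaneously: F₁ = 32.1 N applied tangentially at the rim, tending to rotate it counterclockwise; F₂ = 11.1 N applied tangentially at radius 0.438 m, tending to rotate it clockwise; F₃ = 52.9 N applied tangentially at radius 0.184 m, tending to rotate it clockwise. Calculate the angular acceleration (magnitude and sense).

α ≈ 2.91 rad/s², counterclockwise

I = ½MR² = (1/2)(10.6)(0.671)² = 2.386 kg·m².
Taking counterclockwise as positive: τ₁ = +(32.1)(0.671) = +21.54 N·m; τ₂ = −(11.1)(0.438) = −4.862 N·m; τ₃ = −(52.9)(0.184) = −9.734 N·m.
Net torque τ = 6.944 N·m.
α = τ/I = 6.944/2.386 = 2.910 rad/s².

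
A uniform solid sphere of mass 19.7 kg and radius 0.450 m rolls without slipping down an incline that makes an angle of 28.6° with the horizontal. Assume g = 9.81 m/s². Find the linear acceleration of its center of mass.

a ≈ 3.35 m/s²

Translation along the incline: Mg sinθ − f = Ma.
Rotation about the center: fR = Iα with I = (2/5)MR². No-slip gives a = αR, so f = (I/R²)a = (2/5)M a.
Substituting: Mg sinθ = (1 + 0.4000)Ma, so a = g sinθ/(1 + 0.4000) = (9.81) sin 28.6° / 1.400 = 3.354 m/s².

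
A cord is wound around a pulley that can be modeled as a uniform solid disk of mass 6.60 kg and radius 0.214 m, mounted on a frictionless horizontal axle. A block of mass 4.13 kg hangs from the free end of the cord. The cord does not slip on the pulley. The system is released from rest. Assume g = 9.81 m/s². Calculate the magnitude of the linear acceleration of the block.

I = ½MR² = (1/2)(6.60)(0.214)² = 0.1511 kg·m².
Block: mg − T = ma. Pulley: TR = Iα. No-slip: a = αR, so T = (I/R²)a = 3.300·a.
Then mg = (m + 3.300)a, so a = (4.13)(9.81)/(4.13 + 3.300) = 5.453 m/s².

a ≈ 5.45 m/s²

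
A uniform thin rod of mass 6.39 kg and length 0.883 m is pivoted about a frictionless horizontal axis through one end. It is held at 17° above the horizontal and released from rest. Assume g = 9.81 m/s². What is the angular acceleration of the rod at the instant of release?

α ≈ 15.9 rad/s²

About the pivot, I = (1/3)ML² = (1/3)(6.39)(0.883)² = 1.661 kg·m².
The weight acts at the center, a distance L/2 = 0.4415 m from the pivot; τ = Mg(L/2) cos 17° = 26.47 N·m.
α = τ/I = 26.47/1.661 = 15.94 rad/s².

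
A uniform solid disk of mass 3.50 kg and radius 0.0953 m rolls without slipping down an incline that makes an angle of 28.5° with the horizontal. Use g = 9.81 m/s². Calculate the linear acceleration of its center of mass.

a ≈ 3.12 m/s²

Translation along the incline: Mg sinθ − f = Ma.
Rotation about the center: fR = Iα with I = ½MR². No-slip gives a = αR, so f = (I/R²)a = (1/2)M a.
Substituting: Mg sinθ = (1 + 0.5000)Ma, so a = g sinθ/(1 + 0.5000) = (9.81) sin 28.5° / 1.500 = 3.121 m/s².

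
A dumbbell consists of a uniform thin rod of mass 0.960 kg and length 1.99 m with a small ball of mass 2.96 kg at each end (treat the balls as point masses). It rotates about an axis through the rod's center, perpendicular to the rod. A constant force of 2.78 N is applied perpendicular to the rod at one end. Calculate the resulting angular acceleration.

α ≈ 0.448 rad/s²

I_rod = (1/12)ML² = (1/12)(0.960)(1.99)² = 0.3168 kg·m².
I_balls = 2·m·(L/2)² = 2(2.96)(0.9950)² = 5.861 kg·m².
Total I = 6.178 kg·m².
τ = F·(L/2) = (2.78)(0.995) = 2.766 N·m.
α = τ/I = 2.766/6.178 = 0.4478 rad/s².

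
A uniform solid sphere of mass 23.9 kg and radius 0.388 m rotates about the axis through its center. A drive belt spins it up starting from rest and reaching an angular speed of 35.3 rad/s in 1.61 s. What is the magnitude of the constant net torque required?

I = (2/5)MR² = (2/5)(23.9)(0.388)² = 1.439 kg·m².
α = Δω/Δt = (35.3 − 0)/1.61 = 21.93 rad/s².
τ = Iα = (1.439)(21.93) = 31.56 N·m.

τ ≈ 31.6 N·m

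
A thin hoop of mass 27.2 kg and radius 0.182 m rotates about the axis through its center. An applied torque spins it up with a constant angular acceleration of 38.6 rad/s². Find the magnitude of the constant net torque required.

τ ≈ 34.8 N·m

I = MR² = (27.2)(0.182)² = 0.9010 kg·m².
τ = Iα = (0.9010)(38.60) = 34.78 N·m.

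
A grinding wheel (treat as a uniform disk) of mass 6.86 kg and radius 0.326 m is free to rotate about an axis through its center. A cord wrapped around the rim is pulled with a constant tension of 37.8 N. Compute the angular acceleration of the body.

I = ½MR² = (1/2)(6.86)(0.326)² = 0.3645 kg·m².
τ = F R = (37.8)(0.326) = 12.32 N·m.
From τ = Iα: α = 12.32/0.3645 = 33.80 rad/s².

α ≈ 33.8 rad/s²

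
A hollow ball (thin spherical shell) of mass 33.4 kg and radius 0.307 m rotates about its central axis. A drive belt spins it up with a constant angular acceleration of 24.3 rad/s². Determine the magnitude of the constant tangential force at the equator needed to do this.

I = (2/3)MR² = (2/3)(33.4)(0.307)² = 2.099 kg·m².
The required torque is τ = Iα = (2.099)(24.30) = 51.00 N·m.
A tangential force at the equator gives τ = FR, so F = τ/R = 51.00/0.307 = 166.1 N.

F ≈ 166 N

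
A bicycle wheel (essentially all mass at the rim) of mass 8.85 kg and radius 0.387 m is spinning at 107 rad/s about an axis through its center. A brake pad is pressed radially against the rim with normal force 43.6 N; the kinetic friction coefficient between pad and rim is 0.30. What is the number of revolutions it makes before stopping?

≈ 239 revolutions

I = MR² = (8.85)(0.387)² = 1.325 kg·m².
Friction force f = μN = (0.30)(43.6) = 13.08 N at the rim; torque magnitude τ = fR = 5.062 N·m, opposing ω.
|α| = τ/I = 5.062/1.325 = 3.819 rad/s² (deceleration).
ω² = ω₀² − 2|α|θ with ω = 0 ⇒ θ = ω₀²/(2|α|) = 1499 rad = 238.6 rev.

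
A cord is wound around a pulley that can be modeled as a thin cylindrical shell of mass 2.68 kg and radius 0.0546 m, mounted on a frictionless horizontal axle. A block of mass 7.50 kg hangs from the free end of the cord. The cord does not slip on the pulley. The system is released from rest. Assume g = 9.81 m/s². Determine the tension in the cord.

T ≈ 19.4 N

I = MR² = (2.68)(0.0546)² = 0.007990 kg·m².
Block: mg − T = ma. Pulley: TR = Iα. No-slip: a = αR, so T = (I/R²)a = 2.680·a.
Then mg = (m + 2.680)a, so a = (7.50)(9.81)/(7.50 + 2.680) = 7.227 m/s².
T = 2.680·a = 19.37 N.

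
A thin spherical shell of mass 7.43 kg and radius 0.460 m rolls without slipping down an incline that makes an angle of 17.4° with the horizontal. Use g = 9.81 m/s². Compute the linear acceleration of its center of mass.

Translation along the incline: Mg sinθ − f = Ma.
Rotation about the center: fR = Iα with I = (2/3)MR². No-slip gives a = αR, so f = (I/R²)a = (2/3)M a.
Substituting: Mg sinθ = (1 + 0.6667)Ma, so a = g sinθ/(1 + 0.6667) = (9.81) sin 17.4° / 1.667 = 1.760 m/s².

a ≈ 1.76 m/s²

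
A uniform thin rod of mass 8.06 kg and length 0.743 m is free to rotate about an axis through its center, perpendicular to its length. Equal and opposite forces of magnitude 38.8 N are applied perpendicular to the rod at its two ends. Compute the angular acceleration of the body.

I = (1/12)ML² = (1/12)(8.06)(0.743)² = 0.3708 kg·m².
The couple gives τ = F·(L/2) + F·(L/2) = F L = (38.8)(0.743) = 28.83 N·m.
From τ = Iα: α = 28.83/0.3708 = 77.75 rad/s².

α ≈ 77.7 rad/s²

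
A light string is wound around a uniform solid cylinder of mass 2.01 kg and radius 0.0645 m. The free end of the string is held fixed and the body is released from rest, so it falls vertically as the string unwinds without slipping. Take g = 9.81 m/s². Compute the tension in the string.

Translation: Mg − T = Ma. Rotation about the center: TR = Iα with I = ½MR².
With a = αR: T = (I/R²)a = (1/2)M a, so Mg = (1 + 0.5000)Ma.
a = g/(1 + 0.5000) = 9.81/1.500 = 6.540 m/s².
T = 0.5000·M·a = (0.5000)(2.01)(6.540) = 6.573 N.

T ≈ 6.57 N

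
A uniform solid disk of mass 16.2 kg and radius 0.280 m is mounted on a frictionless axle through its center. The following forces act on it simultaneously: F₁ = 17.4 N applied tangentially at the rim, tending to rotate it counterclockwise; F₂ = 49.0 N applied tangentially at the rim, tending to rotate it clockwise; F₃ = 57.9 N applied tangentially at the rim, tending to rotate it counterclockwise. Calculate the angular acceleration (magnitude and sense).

I = ½MR² = (1/2)(16.2)(0.280)² = 0.6350 kg·m².
Taking counterclockwise as positive: τ₁ = +(17.4)(0.280) = +4.872 N·m; τ₂ = −(49.0)(0.280) = −13.72 N·m; τ₃ = +(57.9)(0.280) = +16.21 N·m.
Net torque τ = 7.364 N·m.
α = τ/I = 7.364/0.6350 = 11.60 rad/s².

α ≈ 11.6 rad/s², counterclockwise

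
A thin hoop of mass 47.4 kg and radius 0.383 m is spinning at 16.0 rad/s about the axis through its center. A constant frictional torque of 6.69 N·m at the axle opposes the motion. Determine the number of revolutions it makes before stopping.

I = MR² = (47.4)(0.383)² = 6.953 kg·m².
The net torque has magnitude 6.69 N·m, opposing ω.
|α| = τ/I = 6.690/6.953 = 0.9622 rad/s² (deceleration).
ω² = ω₀² − 2|α|θ with ω = 0 ⇒ θ = ω₀²/(2|α|) = 133.0 rad = 21.17 rev.

≈ 21.2 revolutions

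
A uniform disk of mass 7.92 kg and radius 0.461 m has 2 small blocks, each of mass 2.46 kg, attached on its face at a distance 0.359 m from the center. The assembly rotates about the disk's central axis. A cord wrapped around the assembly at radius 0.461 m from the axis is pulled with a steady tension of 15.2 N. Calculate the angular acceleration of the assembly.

I_disk = ½MR² = ½(7.92)(0.461)² = 0.8416 kg·m².
I_blocks = 2·m·r² = 2(2.46)(0.359)² = 0.6341 kg·m².
Total I = 1.476 kg·m².
τ = F r = (15.2)(0.461) = 7.007 N·m.
α = τ/I = 7.007/1.476 = 4.748 rad/s².

α ≈ 4.75 rad/s²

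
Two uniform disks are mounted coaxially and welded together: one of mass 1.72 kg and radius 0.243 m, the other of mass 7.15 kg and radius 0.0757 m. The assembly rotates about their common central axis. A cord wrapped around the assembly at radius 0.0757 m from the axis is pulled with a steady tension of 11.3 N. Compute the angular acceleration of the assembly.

I = ½M₁R₁² + ½M₂R₂² = ½(1.72)(0.243)² + ½(7.15)(0.0757)² = 0.07127 kg·m².
τ = F r = (11.3)(0.0757) = 0.8554 N·m.
α = τ/I = 0.8554/0.07127 = 12.00 rad/s².

α ≈ 12.0 rad/s²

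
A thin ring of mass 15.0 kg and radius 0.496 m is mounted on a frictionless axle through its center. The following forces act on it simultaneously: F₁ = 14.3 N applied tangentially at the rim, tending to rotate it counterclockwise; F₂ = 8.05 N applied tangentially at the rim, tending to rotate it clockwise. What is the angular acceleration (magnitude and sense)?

I = MR² = (15.0)(0.496)² = 3.690 kg·m².
Taking counterclockwise as positive: τ₁ = +(14.3)(0.496) = +7.093 N·m; τ₂ = −(8.05)(0.496) = −3.993 N·m.
Net torque τ = 3.100 N·m.
α = τ/I = 3.100/3.690 = 0.8401 rad/s².

α ≈ 0.840 rad/s², counterclockwise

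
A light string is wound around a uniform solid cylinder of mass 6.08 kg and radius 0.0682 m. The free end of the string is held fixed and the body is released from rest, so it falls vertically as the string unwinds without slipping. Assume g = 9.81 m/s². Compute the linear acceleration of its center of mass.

Translation: Mg − T = Ma. Rotation about the center: TR = Iα with I = ½MR².
With a = αR: T = (I/R²)a = (1/2)M a, so Mg = (1 + 0.5000)Ma.
a = g/(1 + 0.5000) = 9.81/1.500 = 6.540 m/s².

a ≈ 6.54 m/s²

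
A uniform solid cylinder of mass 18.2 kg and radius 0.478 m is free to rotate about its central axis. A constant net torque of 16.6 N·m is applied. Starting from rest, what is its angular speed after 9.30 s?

ω ≈ 74.2 rad/s

I = ½MR² = (1/2)(18.2)(0.478)² = 2.079 kg·m².
α = τ/I = 16.6/2.079 = 7.984 rad/s².
ω = ω₀ + αt = 0 + (7.984)(9.30) = 74.25 rad/s.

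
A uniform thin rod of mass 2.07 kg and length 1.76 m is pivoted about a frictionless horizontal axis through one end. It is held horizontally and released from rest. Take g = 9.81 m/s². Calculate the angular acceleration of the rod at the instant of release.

About the pivot, I = (1/3)ML² = (1/3)(2.07)(1.76)² = 2.137 kg·m².
The weight acts at the center, a distance L/2 = 0.8800 m from the pivot; τ = Mg(L/2) = 17.87 N·m.
α = τ/I = 17.87/2.137 = 8.361 rad/s².
(Equivalently α = (3g/(2L)) = 8.361 rad/s².)

α ≈ 8.36 rad/s²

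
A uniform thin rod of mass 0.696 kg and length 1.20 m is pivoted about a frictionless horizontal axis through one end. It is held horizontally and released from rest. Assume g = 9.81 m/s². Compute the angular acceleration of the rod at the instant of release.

α ≈ 12.3 rad/s²

About the pivot, I = (1/3)ML² = (1/3)(0.696)(1.20)² = 0.3341 kg·m².
The weight acts at the center, a distance L/2 = 0.6000 m from the pivot; τ = Mg(L/2) = 4.097 N·m.
α = τ/I = 4.097/0.3341 = 12.26 rad/s².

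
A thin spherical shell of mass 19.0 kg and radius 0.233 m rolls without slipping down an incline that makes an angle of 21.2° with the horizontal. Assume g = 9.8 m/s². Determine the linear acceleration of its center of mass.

a ≈ 2.13 m/s²

Translation along the incline: Mg sinθ − f = Ma.
Rotation about the center: fR = Iα with I = (2/3)MR². No-slip gives a = αR, so f = (I/R²)a = (2/3)M a.
Substituting: Mg sinθ = (1 + 0.6667)Ma, so a = g sinθ/(1 + 0.6667) = (9.8) sin 21.2° / 1.667 = 2.126 m/s².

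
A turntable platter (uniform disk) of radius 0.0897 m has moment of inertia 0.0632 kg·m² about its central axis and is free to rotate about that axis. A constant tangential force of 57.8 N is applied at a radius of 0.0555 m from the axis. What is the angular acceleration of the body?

α ≈ 50.8 rad/s²

τ = F·r = (57.8)(0.0555) = 3.208 N·m.
Newton's second law for rotation, τ = Iα, gives α = τ/I = 3.208/0.06320 = 50.76 rad/s².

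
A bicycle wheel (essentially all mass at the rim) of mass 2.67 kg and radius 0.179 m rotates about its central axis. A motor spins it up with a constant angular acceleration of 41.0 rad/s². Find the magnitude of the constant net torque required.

τ ≈ 3.51 N·m

I = MR² = (2.67)(0.179)² = 0.08555 kg·m².
τ = Iα = (0.08555)(41.00) = 3.508 N·m.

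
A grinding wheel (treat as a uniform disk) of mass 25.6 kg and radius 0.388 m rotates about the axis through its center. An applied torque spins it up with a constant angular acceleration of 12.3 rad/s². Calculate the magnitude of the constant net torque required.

τ ≈ 23.7 N·m

I = ½MR² = (1/2)(25.6)(0.388)² = 1.927 kg·m².
τ = Iα = (1.927)(12.30) = 23.70 N·m.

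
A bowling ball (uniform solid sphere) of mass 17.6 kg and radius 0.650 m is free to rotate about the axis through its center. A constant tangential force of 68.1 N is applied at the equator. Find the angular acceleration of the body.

α ≈ 14.9 rad/s²

I = (2/5)MR² = (2/5)(17.6)(0.650)² = 2.974 kg·m².
τ = F R = (68.1)(0.650) = 44.27 N·m.
From τ = Iα: α = 44.27/2.974 = 14.88 rad/s².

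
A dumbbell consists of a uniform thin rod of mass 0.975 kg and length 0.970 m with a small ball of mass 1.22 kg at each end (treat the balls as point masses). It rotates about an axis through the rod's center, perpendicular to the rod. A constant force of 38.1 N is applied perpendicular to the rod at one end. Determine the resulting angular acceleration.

I_rod = (1/12)ML² = (1/12)(0.975)(0.970)² = 0.07645 kg·m².
I_balls = 2·m·(L/2)² = 2(1.22)(0.4850)² = 0.5739 kg·m².
Total I = 0.6504 kg·m².
τ = F·(L/2) = (38.1)(0.485) = 18.48 N·m.
α = τ/I = 18.48/0.6504 = 28.41 rad/s².

α ≈ 28.4 rad/s²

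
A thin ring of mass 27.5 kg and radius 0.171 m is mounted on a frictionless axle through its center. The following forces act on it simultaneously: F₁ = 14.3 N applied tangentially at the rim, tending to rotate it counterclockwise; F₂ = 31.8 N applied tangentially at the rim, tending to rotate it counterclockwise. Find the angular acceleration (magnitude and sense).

α ≈ 9.80 rad/s², counterclockwise

I = MR² = (27.5)(0.171)² = 0.8041 kg·m².
Taking counterclockwise as positive: τ₁ = +(14.3)(0.171) = +2.445 N·m; τ₂ = +(31.8)(0.171) = +5.438 N·m.
Net torque τ = 7.883 N·m.
α = τ/I = 7.883/0.8041 = 9.803 rad/s².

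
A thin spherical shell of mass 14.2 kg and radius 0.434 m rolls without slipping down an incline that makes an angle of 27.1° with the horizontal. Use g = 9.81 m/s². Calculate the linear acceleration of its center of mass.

Translation along the incline: Mg sinθ − f = Ma.
Rotation about the center: fR = Iα with I = (2/3)MR². No-slip gives a = αR, so f = (I/R²)a = (2/3)M a.
Substituting: Mg sinθ = (1 + 0.6667)Ma, so a = g sinθ/(1 + 0.6667) = (9.81) sin 27.1° / 1.667 = 2.681 m/s².

a ≈ 2.68 m/s²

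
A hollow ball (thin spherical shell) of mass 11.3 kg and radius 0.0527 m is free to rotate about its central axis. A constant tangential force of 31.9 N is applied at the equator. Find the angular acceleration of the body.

α ≈ 80.4 rad/s²

I = (2/3)MR² = (2/3)(11.3)(0.0527)² = 0.02092 kg·m².
τ = F R = (31.9)(0.0527) = 1.681 N·m.
From τ = Iα: α = 1.681/0.02092 = 80.35 rad/s².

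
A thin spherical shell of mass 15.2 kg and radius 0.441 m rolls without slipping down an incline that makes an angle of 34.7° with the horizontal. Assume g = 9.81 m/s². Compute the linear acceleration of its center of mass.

a ≈ 3.35 m/s²

Translation along the incline: Mg sinθ − f = Ma.
Rotation about the center: fR = Iα with I = (2/3)MR². No-slip gives a = αR, so f = (I/R²)a = (2/3)M a.
Substituting: Mg sinθ = (1 + 0.6667)Ma, so a = g sinθ/(1 + 0.6667) = (9.81) sin 34.7° / 1.667 = 3.351 m/s².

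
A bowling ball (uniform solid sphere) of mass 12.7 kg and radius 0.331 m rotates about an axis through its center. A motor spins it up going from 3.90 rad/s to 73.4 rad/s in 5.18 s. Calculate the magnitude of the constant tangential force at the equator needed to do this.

F ≈ 22.6 N

I = (2/5)MR² = (2/5)(12.7)(0.331)² = 0.5566 kg·m².
α = Δω/Δt = (73.4 − 3.90)/5.18 = 13.42 rad/s².
The required torque is τ = Iα = (0.5566)(13.42) = 7.467 N·m.
A tangential force at the equator gives τ = FR, so F = τ/R = 7.467/0.331 = 22.56 N.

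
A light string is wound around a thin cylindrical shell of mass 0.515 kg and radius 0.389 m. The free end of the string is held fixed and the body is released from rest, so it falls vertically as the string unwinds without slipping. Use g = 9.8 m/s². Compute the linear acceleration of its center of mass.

Translation: Mg − T = Ma. Rotation about the center: TR = Iα with I = MR².
With a = αR: T = (I/R²)a = M a, so Mg = (1 + 1.000)Ma.
a = g/(1 + 1.000) = 9.8/2.000 = 4.900 m/s².

a ≈ 4.90 m/s²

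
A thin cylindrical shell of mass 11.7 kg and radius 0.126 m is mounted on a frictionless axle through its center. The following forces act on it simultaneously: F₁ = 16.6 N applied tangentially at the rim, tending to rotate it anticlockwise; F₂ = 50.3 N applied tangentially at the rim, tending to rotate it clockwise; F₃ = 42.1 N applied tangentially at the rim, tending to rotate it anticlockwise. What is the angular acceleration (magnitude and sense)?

I = MR² = (11.7)(0.126)² = 0.1857 kg·m².
Taking anticlockwise as positive: τ₁ = +(16.6)(0.126) = +2.092 N·m; τ₂ = −(50.3)(0.126) = −6.338 N·m; τ₃ = +(42.1)(0.126) = +5.305 N·m.
Net torque τ = 1.058 N·m.
α = τ/I = 1.058/0.1857 = 5.698 rad/s².

α ≈ 5.70 rad/s², anticlockwise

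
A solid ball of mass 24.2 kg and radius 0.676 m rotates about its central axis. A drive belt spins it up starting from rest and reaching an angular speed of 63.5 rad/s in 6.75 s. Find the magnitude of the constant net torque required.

I = (2/5)MR² = (2/5)(24.2)(0.676)² = 4.424 kg·m².
α = Δω/Δt = (63.5 − 0)/6.75 = 9.407 rad/s².
τ = Iα = (4.424)(9.407) = 41.61 N·m.

τ ≈ 41.6 N·m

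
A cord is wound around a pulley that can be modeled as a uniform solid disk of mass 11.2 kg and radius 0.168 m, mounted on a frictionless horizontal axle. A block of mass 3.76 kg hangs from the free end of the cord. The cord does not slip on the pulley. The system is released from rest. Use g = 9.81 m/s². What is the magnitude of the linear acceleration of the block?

I = ½MR² = (1/2)(11.2)(0.168)² = 0.1581 kg·m².
Block: mg − T = ma. Pulley: TR = Iα. No-slip: a = αR, so T = (I/R²)a = 5.600·a.
Then mg = (m + 5.600)a, so a = (3.76)(9.81)/(3.76 + 5.600) = 3.941 m/s².

a ≈ 3.94 m/s²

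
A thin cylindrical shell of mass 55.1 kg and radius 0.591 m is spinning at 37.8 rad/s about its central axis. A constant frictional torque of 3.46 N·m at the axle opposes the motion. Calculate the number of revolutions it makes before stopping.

I = MR² = (55.1)(0.591)² = 19.25 kg·m².
The net torque has magnitude 3.46 N·m, opposing ω.
|α| = τ/I = 3.460/19.25 = 0.1798 rad/s² (deceleration).
ω² = ω₀² − 2|α|θ with ω = 0 ⇒ θ = ω₀²/(2|α|) = 3974 rad = 632.4 rev.

≈ 632 revolutions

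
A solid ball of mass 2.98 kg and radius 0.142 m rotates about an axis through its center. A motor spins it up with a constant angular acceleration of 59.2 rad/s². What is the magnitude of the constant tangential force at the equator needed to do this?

F ≈ 10.0 N

I = (2/5)MR² = (2/5)(2.98)(0.142)² = 0.02404 kg·m².
The required torque is τ = Iα = (0.02404)(59.20) = 1.423 N·m.
A tangential force at the equator gives τ = FR, so F = τ/R = 1.423/0.142 = 10.02 N.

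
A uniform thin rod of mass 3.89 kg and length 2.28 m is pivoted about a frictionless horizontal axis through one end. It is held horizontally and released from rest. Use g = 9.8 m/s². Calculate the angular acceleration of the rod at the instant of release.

α ≈ 6.45 rad/s²

About the pivot, I = (1/3)ML² = (1/3)(3.89)(2.28)² = 6.741 kg·m².
The weight acts at the center, a distance L/2 = 1.140 m from the pivot; τ = Mg(L/2) = 43.46 N·m.
α = τ/I = 43.46/6.741 = 6.447 rad/s².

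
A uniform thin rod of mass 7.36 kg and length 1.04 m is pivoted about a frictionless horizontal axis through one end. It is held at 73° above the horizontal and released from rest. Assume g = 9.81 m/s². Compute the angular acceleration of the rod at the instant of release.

About the pivot, I = (1/3)ML² = (1/3)(7.36)(1.04)² = 2.654 kg·m².
The weight acts at the center, a distance L/2 = 0.5200 m from the pivot; τ = Mg(L/2) cos 73° = 10.98 N·m.
α = τ/I = 10.98/2.654 = 4.137 rad/s².

α ≈ 4.14 rad/s²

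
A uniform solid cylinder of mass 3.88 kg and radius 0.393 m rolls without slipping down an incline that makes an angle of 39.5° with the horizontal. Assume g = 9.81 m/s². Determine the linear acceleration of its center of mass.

Translation along the incline: Mg sinθ − f = Ma.
Rotation about the center: fR = Iα with I = ½MR². No-slip gives a = αR, so f = (I/R²)a = (1/2)M a.
Substituting: Mg sinθ = (1 + 0.5000)Ma, so a = g sinθ/(1 + 0.5000) = (9.81) sin 39.5° / 1.500 = 4.160 m/s².

a ≈ 4.16 m/s²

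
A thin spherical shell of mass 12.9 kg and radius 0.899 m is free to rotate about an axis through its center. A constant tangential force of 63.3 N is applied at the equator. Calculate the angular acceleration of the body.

I = (2/3)MR² = (2/3)(12.9)(0.899)² = 6.951 kg·m².
τ = F R = (63.3)(0.899) = 56.91 N·m.
From τ = Iα: α = 56.91/6.951 = 8.187 rad/s².

α ≈ 8.19 rad/s²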